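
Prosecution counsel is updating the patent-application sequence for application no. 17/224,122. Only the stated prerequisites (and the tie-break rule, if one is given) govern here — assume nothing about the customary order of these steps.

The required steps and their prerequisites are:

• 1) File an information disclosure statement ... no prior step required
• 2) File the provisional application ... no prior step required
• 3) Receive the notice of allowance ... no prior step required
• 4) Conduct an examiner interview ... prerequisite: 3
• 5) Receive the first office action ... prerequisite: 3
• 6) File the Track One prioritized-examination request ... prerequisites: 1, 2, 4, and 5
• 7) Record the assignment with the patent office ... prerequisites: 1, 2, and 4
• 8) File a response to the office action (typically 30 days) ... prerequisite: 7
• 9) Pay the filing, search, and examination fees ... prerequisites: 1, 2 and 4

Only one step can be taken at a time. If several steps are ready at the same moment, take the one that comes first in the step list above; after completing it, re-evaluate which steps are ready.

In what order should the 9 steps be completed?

1 2 3 4 5 6 7 8 9

Nothing is required for 1, 2 and 3. 1 is listed earlier → 1 first.
Ready: 2 and 3. 2 is listed earlier → 2.
That leaves 3 as the only ready step → 3.
Now 4 and 5 have their prerequisites met. 4 is listed earlier, so 4 next.
7 and 9 now also ready, so the ready set is {5, 7, 9}; 5 is listed earlier → 5.
6, 7 and 9 are all available; 6 is listed earlier → 6.
Ready: 7 and 9. 7 is listed earlier → 7.
8 now also ready, so the ready set is {8, 9}; 8 is listed earlier → 8.
Next only 9 has its prerequisites met → 9.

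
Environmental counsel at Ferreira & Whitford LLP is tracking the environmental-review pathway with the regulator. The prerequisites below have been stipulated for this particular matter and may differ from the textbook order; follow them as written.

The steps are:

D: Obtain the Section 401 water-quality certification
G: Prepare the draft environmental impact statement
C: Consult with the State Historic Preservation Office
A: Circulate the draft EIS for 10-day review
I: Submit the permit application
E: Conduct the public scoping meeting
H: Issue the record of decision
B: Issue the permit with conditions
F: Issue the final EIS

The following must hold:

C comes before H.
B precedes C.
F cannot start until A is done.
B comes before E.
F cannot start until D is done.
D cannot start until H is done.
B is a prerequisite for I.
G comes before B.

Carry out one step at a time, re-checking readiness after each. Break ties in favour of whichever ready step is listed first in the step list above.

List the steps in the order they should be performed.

Nothing is required for G and A. G is listed earlier → G first.
Now A and B have their prerequisites met. A is listed earlier, so A next.
B is the only step now ready → B.
Now C, I and E have their prerequisites met. C is listed earlier, so C next.
I, E and H are all available; I is listed earlier → I.
E and H are both available; E is listed earlier → E.
H needed C, now all done → H.
D is the only step now ready → D.
F needed D and A, now all done → F.

G → A → B → C → I → E → H → D → F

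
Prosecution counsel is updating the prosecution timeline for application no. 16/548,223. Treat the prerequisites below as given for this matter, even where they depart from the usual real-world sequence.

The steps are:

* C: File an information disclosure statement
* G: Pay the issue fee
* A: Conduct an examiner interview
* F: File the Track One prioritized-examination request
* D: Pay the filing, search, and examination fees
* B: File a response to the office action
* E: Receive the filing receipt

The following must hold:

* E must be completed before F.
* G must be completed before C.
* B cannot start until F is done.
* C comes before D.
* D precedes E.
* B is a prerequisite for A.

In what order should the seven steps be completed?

G, C, D, E, F, B, A

Only G has no prerequisites, so it is first.
C is the only step now ready → C.
D needed C, now all done → D.
That leaves E as the only ready step → E.
That leaves F as the only ready step → F.
That leaves B as the only ready step → B.
Next only A has its prerequisites met → A.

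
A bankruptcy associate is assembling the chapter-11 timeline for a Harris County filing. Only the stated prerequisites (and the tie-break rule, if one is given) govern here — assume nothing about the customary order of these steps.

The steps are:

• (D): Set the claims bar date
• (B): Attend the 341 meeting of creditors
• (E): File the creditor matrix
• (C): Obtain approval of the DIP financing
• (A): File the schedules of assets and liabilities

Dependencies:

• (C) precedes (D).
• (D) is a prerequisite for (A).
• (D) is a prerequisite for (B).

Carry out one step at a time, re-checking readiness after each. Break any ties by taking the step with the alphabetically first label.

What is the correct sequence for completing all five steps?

Nothing is required for (C) and (E). (C) has the earlier label → (C) first.
Ready: (D) and (E). (D) has the earlier label → (D).
(A) and (B) now also ready, so the ready set is {(A), (B), (E)}; (A) has the earlier label → (A).
Ready: (B) and (E). (B) has the earlier label → (B).
(E) is the only step now ready → (E).

(C), (D), (A), (B), (E)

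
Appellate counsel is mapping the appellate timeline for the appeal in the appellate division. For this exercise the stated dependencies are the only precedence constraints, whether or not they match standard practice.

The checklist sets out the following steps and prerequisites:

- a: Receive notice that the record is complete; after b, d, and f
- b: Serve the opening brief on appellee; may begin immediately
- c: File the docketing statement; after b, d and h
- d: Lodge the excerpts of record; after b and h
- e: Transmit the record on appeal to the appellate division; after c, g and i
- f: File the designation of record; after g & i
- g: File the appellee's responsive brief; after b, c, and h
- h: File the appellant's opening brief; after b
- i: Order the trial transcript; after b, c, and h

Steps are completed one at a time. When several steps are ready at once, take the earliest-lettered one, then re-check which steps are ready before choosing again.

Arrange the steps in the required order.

b has no prerequisites → b first.
h needed b, now all done → h.
d needed b and h, now all done → d.
c needed b, d and h, now all done → c.
Now g and i have their prerequisites met. g has the earlier label, so g next.
i is the only step now ready → i.
Ready: e and f. e has the earlier label → e.
f is the only step now ready → f.
a needed b, d and f, now all done → a.

b → h → d → c → g → i → e → f → a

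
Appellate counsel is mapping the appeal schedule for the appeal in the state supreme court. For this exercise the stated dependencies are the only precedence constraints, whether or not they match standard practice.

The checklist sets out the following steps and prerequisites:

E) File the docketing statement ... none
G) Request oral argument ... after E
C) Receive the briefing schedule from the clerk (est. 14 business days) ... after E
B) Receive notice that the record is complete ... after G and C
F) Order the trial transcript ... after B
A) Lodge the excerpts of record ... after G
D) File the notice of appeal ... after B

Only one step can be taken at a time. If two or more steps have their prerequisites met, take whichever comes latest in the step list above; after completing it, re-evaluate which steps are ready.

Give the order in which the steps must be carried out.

E, C, G, A, B, D, F

Only E has no prerequisites, so it is first.
Now C and G have their prerequisites met. C is listed later, so C next.
Next only G has its prerequisites met → G.
Now A and B have their prerequisites met. A is listed later, so A next.
Next only B has its prerequisites met → B.
Now D and F have their prerequisites met. D is listed later, so D next.
F is the only step now ready → F.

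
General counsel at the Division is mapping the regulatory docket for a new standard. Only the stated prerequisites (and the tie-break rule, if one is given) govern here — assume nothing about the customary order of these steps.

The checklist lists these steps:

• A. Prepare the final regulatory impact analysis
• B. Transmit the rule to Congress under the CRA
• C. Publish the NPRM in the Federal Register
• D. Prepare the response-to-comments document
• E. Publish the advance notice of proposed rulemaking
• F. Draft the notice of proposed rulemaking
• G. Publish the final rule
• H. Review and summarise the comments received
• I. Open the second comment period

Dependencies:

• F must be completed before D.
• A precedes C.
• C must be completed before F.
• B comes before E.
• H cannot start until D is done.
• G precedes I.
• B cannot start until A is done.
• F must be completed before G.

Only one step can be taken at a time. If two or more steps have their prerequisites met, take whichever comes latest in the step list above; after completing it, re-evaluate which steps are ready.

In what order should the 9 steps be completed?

Only A has no prerequisites, so it is first.
Ready: C and B. C is listed later → C.
F and B are both available; F is listed later → F.
Ready: G, D and B. G is listed later → G.
Now I, D and B have their prerequisites met. I is listed later, so I next.
D and B are both available; D is listed later → D.
Ready: H and B. H is listed later → H.
B is the only step now ready → B.
That leaves E as the only ready step → E.

A, C, F, G, I, D, H, B, E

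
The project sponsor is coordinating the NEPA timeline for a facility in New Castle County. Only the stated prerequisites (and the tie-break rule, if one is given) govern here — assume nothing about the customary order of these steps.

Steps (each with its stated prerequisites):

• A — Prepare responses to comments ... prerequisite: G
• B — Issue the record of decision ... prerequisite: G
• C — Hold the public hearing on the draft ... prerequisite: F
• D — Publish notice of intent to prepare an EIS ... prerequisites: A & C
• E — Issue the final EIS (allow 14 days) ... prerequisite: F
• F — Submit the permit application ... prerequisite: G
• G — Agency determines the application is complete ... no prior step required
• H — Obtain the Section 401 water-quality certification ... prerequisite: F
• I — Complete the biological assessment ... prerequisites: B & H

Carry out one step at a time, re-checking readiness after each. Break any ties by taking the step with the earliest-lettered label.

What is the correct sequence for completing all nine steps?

G has no prerequisites → G first.
A, B and F are all available; A has the earlier label → A.
B and F are both available; B has the earlier label → B.
That leaves F as the only ready step → F.
Ready: C, E and H. C has the earlier label → C.
Ready: D, E and H. D has the earlier label → D.
Ready: E and H. E has the earlier label → E.
H is the only step now ready → H.
I is the only step now ready → I.

G, A, B, F, C, D, E, H, I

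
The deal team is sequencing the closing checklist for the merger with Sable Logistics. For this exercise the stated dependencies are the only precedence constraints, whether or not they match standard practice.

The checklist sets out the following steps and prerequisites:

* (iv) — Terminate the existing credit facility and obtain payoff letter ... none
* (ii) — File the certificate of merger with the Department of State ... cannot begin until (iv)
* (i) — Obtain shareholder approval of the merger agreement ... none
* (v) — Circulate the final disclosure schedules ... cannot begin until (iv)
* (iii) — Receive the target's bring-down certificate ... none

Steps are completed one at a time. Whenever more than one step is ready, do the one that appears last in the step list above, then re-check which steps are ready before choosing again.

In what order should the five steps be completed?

(iii), (i), (iv), (v), (ii)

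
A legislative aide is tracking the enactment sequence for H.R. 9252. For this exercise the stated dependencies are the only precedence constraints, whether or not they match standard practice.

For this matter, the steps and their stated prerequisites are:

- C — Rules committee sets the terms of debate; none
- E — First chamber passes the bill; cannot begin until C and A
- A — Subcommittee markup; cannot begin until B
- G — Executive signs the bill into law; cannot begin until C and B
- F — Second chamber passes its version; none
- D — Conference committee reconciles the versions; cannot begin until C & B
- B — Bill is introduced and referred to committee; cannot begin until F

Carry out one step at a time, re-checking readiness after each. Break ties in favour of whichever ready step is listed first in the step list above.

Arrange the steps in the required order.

C, F, B, A, E, G, D

C and F have no prerequisites; C is listed earlier, so C is first.
That leaves F as the only ready step → F.
B needed F, now all done → B.
Now A, G and D have their prerequisites met. A is listed earlier, so A next.
E now also ready, so the ready set is {E, G, D}; E is listed earlier → E.
Ready: G and D. G is listed earlier → G.
Next only D has its prerequisites met → D.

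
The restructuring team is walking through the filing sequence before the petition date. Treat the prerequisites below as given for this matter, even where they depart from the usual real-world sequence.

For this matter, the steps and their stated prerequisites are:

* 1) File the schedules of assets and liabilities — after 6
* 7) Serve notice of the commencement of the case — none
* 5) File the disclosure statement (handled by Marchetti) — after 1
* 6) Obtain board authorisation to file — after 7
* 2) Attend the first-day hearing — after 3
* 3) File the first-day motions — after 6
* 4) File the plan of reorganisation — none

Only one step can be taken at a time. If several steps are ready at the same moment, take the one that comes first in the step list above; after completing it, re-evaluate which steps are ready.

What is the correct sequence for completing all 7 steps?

Nothing is required for 7 and 4. 7 is listed earlier → 7 first.
6 now also ready, so the ready set is {6, 4}; 6 is listed earlier → 6.
1 and 3 now also ready, so the ready set is {1, 3, 4}; 1 is listed earlier → 1.
Now 5, 3 and 4 have their prerequisites met. 5 is listed earlier, so 5 next.
3 and 4 are both available; 3 is listed earlier → 3.
2 and 4 are both available; 2 is listed earlier → 2.
4 is the only step now ready → 4.

7 → 6 → 1 → 5 → 3 → 2 → 4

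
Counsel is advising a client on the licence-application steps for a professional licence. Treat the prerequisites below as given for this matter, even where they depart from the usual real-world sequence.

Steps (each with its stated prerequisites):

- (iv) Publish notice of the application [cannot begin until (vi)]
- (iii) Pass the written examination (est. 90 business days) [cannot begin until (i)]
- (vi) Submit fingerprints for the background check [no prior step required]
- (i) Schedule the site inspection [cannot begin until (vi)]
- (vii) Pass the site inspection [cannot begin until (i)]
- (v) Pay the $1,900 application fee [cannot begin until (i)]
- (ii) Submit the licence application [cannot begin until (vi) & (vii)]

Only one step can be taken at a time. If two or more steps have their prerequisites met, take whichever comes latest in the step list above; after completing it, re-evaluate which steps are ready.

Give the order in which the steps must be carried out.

(vi) (i) (v) (vii) (ii) (iii) (iv)

Only (vi) has no prerequisites, so it is first.
Now (i) and (iv) have their prerequisites met. (i) is listed later, so (i) next.
(v), (vii), (iii) and (iv) are all available; (v) is listed later → (v).
Now (vii), (iii) and (iv) have their prerequisites met. (vii) is listed later, so (vii) next.
Ready: (ii), (iii) and (iv). (ii) is listed later → (ii).
Ready: (iii) and (iv). (iii) is listed later → (iii).
(iv) is the only step now ready → (iv).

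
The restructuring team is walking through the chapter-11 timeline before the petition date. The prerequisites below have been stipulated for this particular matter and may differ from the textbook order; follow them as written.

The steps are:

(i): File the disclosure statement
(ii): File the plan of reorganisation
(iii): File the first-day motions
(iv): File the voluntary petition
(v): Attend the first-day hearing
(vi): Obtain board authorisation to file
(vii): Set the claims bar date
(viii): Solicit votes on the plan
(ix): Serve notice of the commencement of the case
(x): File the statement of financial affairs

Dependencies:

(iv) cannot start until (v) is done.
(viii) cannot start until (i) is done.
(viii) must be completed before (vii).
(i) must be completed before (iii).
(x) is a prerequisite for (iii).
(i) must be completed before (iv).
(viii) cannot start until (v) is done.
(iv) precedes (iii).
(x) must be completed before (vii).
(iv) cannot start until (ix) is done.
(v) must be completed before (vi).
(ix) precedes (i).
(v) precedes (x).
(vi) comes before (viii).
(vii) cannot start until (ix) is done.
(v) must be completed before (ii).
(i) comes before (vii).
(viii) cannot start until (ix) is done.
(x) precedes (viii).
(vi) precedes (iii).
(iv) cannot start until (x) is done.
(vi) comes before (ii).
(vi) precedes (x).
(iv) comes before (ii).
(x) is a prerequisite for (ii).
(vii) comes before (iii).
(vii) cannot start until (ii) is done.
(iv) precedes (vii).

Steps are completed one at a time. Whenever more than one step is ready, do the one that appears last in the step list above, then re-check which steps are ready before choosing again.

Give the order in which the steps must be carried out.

Nothing is required for (ix) and (v). (ix) is listed later → (ix) first.
Now (v) and (i) have their prerequisites met. (v) is listed later, so (v) next.
(vi) now also ready, so the ready set is {(vi), (i)}; (vi) is listed later → (vi).
(x) and (i) are both available; (x) is listed later → (x).
That leaves (i) as the only ready step → (i).
Ready: (viii) and (iv). (viii) is listed later → (viii).
(iv) is the only step now ready → (iv).
(ii) is the only step now ready → (ii).
(vii) is the only step now ready → (vii).
That leaves (iii) as the only ready step → (iii).

(ix) (v) (vi) (x) (i) (viii) (iv) (ii) (vii) (iii)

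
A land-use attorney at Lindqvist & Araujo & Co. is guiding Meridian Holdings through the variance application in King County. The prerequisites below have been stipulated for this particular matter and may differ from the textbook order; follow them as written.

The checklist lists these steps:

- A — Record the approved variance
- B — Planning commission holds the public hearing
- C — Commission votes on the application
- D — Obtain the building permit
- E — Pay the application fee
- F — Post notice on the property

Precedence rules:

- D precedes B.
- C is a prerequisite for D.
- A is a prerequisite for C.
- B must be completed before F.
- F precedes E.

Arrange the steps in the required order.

A C D B F E

A is the only step with nothing outstanding, so it goes first.
Next only C has its prerequisites met → C.
Next only D has its prerequisites met → D.
That leaves B as the only ready step → B.
Next only F has its prerequisites met → F.
E needed F, now all done → E.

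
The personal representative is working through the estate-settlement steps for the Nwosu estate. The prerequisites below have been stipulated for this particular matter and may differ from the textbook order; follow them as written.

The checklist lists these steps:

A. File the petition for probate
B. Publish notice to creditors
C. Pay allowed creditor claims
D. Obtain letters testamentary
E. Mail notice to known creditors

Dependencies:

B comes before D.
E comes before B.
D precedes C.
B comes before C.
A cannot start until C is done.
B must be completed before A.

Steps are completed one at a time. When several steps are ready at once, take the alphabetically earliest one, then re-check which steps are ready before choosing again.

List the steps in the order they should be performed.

Only E has no prerequisites, so it is first.
B needed E, now all done → B.
D is the only step now ready → D.
C needed B and D, now all done → C.
A is the only step now ready → A.

E, B, D, C, A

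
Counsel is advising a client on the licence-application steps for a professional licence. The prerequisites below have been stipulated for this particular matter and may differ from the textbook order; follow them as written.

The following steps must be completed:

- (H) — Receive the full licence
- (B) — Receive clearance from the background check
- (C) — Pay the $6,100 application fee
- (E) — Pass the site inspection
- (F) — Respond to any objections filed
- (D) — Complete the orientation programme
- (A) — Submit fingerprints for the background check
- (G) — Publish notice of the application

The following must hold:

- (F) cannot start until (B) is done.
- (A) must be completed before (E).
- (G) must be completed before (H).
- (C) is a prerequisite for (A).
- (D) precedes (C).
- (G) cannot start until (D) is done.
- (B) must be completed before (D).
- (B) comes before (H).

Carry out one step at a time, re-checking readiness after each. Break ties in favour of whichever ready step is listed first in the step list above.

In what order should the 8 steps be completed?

Only (B) has no prerequisites, so it is first.
Ready: (F) and (D). (F) is listed earlier → (F).
(D) needed (B), now all done → (D).
Ready: (C) and (G). (C) is listed earlier → (C).
(A) and (G) are both available; (A) is listed earlier → (A).
(E) now also ready, so the ready set is {(E), (G)}; (E) is listed earlier → (E).
(G) is the only step now ready → (G).
(H) is the only step now ready → (H).

(B) (F) (D) (C) (A) (E) (G) (H)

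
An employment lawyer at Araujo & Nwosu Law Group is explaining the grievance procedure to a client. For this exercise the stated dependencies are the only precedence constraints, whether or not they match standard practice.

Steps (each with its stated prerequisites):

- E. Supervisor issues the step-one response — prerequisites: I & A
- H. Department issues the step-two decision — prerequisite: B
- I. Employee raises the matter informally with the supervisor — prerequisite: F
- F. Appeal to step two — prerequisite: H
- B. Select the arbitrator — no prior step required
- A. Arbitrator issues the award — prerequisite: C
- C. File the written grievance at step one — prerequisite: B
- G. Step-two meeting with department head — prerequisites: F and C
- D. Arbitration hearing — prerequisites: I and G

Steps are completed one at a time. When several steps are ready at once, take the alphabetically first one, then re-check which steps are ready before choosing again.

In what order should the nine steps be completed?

Only B has no prerequisites, so it is first.
C and H are both available; C has the earlier label → C.
Now A and H have their prerequisites met. A has the earlier label, so A next.
H is the only step now ready → H.
That leaves F as the only ready step → F.
Now G and I have their prerequisites met. G has the earlier label, so G next.
That leaves I as the only ready step → I.
D and E are both available; D has the earlier label → D.
E needed A and I, now all done → E.

B, C, A, H, F, G, I, D, E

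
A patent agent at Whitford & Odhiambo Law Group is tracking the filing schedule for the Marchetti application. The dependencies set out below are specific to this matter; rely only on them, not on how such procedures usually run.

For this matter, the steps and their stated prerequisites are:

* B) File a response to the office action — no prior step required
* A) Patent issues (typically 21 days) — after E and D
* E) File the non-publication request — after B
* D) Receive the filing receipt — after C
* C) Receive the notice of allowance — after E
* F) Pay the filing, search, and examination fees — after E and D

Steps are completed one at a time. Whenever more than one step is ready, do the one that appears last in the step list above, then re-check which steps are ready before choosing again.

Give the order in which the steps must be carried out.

B → E → C → D → F → A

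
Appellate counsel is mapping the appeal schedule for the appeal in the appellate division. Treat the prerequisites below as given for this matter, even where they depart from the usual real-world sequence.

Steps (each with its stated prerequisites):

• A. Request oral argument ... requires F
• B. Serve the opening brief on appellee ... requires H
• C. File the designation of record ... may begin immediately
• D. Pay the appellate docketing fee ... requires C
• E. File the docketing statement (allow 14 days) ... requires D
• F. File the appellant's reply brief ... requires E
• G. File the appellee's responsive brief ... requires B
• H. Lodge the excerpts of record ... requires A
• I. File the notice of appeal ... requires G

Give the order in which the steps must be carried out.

C has no prerequisites → C first.
D needed C, now all done → D.
E is the only step now ready → E.
F needed E, now all done → F.
That leaves A as the only ready step → A.
H needed A, now all done → H.
B needed H, now all done → B.
That leaves G as the only ready step → G.
Next only I has its prerequisites met → I.

C, D, E, F, A, H, B, G, I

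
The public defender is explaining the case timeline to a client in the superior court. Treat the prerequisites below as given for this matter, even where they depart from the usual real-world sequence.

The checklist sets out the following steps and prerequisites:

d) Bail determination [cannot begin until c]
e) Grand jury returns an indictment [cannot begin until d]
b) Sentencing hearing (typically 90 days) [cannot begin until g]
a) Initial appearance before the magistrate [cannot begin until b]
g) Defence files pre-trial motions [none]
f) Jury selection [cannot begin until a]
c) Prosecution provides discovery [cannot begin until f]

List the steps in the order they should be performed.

g, b, a, f, c, d, e

Only g has no prerequisites, so it is first.
Next only b has its prerequisites met → b.
That leaves a as the only ready step → a.
Next only f has its prerequisites met → f.
c is the only step now ready → c.
d is the only step now ready → d.
e needed d, now all done → e.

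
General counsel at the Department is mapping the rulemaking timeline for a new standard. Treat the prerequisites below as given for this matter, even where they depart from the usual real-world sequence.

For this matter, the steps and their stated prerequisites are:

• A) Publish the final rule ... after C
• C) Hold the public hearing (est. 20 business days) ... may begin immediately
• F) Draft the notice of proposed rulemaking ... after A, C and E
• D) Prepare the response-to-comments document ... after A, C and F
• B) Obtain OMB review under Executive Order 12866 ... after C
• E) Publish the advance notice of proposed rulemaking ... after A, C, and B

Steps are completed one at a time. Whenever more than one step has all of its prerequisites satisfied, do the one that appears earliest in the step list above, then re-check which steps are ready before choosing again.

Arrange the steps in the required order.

C has no prerequisites → C first.
Now A and B have their prerequisites met. A is listed earlier, so A next.
Next only B has its prerequisites met → B.
E needed A, C and B, now all done → E.
Next only F has its prerequisites met → F.
D needed A, C and F, now all done → D.

C → A → B → E → F → D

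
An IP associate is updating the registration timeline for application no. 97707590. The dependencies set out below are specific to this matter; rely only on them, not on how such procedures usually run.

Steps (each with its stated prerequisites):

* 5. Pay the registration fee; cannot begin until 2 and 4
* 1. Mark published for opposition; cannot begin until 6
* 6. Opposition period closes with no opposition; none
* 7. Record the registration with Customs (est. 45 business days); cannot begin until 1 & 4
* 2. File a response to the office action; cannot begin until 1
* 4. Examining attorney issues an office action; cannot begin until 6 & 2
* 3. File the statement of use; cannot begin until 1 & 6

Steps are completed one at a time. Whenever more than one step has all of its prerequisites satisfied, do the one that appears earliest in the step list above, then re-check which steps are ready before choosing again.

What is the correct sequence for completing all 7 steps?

6 → 1 → 2 → 4 → 5 → 7 → 3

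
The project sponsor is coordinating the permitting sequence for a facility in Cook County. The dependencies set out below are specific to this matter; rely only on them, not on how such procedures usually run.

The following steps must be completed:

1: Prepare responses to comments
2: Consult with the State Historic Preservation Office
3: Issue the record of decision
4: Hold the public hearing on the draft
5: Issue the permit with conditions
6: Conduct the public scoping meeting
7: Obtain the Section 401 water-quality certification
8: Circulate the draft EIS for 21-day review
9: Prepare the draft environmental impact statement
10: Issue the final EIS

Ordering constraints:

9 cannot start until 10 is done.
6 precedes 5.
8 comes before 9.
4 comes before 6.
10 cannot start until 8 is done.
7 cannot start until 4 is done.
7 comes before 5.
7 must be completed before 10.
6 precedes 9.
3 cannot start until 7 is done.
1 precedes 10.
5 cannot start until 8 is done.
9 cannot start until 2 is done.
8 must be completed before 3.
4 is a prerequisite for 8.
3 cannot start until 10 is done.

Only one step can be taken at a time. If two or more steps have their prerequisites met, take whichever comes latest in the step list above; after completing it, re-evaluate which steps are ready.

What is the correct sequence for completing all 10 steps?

4, 8, 7, 6, 5, 2, 1, 10, 9, 3

Nothing is required for 4, 2 and 1. 4 is listed later → 4 first.
8, 7, 6, 2 and 1 are all available; 8 is listed later → 8.
Now 7, 6, 2 and 1 have their prerequisites met. 7 is listed later, so 7 next.
Now 6, 2 and 1 have their prerequisites met. 6 is listed later, so 6 next.
5, 2 and 1 are all available; 5 is listed later → 5.
Now 2 and 1 have their prerequisites met. 2 is listed later, so 2 next.
1 is the only step now ready → 1.
Next only 10 has its prerequisites met → 10.
Now 9 and 3 have their prerequisites met. 9 is listed later, so 9 next.
Next only 3 has its prerequisites met → 3.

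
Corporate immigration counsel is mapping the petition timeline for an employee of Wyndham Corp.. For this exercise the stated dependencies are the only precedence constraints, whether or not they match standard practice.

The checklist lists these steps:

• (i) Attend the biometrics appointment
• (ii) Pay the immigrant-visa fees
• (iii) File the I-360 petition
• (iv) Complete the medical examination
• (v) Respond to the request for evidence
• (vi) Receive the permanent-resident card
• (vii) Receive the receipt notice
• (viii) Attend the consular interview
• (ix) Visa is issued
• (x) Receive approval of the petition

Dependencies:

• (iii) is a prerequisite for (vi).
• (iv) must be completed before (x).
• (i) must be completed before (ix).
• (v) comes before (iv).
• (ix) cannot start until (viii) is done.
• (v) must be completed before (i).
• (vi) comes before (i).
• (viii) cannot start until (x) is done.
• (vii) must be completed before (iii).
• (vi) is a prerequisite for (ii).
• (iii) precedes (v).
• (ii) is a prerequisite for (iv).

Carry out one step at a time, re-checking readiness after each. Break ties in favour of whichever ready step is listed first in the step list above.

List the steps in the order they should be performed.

(vii) has no prerequisites → (vii) first.
(iii) needed (vii), now all done → (iii).
Ready: (v) and (vi). (v) is listed earlier → (v).
(vi) needed (iii), now all done → (vi).
Ready: (i) and (ii). (i) is listed earlier → (i).
(ii) is the only step now ready → (ii).
(iv) needed (ii) and (v), now all done → (iv).
That leaves (x) as the only ready step → (x).
(viii) needed (x), now all done → (viii).
That leaves (ix) as the only ready step → (ix).

(vii), (iii), (v), (vi), (i), (ii), (iv), (x), (viii), (ix)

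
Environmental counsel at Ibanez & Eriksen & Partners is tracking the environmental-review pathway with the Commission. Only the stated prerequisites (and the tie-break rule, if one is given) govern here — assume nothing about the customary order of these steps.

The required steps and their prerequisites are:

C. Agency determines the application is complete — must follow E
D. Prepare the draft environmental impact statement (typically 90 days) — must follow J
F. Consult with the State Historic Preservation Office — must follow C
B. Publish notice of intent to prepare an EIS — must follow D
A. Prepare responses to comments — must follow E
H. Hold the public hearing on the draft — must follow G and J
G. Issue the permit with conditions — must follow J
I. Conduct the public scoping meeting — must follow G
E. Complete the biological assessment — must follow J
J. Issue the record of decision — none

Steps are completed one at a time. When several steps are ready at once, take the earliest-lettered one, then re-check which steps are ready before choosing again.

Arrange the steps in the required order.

J, D, B, E, A, C, F, G, H, I

J is the only step with nothing outstanding, so it goes first.
Now D, E and G have their prerequisites met. D has the earlier label, so D next.
Now B, E and G have their prerequisites met. B has the earlier label, so B next.
Now E and G have their prerequisites met. E has the earlier label, so E next.
A and C now also ready, so the ready set is {A, C, G}; A has the earlier label → A.
Ready: C and G. C has the earlier label → C.
F now also ready, so the ready set is {F, G}; F has the earlier label → F.
G is the only step now ready → G.
H and I are both available; H has the earlier label → H.
I is the only step now ready → I.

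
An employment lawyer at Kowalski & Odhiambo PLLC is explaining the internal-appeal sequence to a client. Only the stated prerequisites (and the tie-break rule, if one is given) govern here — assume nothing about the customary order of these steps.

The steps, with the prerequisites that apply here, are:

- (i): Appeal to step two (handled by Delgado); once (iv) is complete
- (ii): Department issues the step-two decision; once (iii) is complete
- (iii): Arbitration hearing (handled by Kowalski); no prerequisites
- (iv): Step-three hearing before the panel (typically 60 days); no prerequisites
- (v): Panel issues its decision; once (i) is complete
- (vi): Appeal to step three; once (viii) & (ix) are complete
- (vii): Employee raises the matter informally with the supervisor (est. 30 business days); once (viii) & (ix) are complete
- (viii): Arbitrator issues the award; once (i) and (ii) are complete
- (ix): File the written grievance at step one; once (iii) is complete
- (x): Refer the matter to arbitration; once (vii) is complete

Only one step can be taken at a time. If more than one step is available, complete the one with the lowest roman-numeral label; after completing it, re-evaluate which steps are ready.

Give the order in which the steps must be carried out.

(iii), (ii), (iv), (i), (v), (viii), (ix), (vi), (vii), (x)

Nothing is required for (iii) and (iv). (iii) has the earlier label → (iii) first.
(ii) and (ix) now also ready, so the ready set is {(ii), (iv), (ix)}; (ii) has the earlier label → (ii).
(iv) and (ix) are both available; (iv) has the earlier label → (iv).
Ready: (i) and (ix). (i) has the earlier label → (i).
(v) and (viii) now also ready, so the ready set is {(v), (viii), (ix)}; (v) has the earlier label → (v).
(viii) and (ix) are both available; (viii) has the earlier label → (viii).
(ix) needed (iii), now all done → (ix).
Ready: (vi) and (vii). (vi) has the earlier label → (vi).
That leaves (vii) as the only ready step → (vii).
(x) needed (vii), now all done → (x).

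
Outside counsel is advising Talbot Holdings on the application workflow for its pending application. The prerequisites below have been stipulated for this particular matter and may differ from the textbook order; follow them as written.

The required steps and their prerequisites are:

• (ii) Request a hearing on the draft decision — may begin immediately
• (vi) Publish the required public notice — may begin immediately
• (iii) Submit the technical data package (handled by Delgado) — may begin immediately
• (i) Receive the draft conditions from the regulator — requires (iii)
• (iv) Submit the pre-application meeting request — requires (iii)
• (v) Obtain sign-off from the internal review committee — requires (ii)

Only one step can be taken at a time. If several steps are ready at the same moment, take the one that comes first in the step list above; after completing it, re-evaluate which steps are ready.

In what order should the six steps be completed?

Nothing is required for (ii), (vi) and (iii). (ii) is listed earlier → (ii) first.
(v) now also ready, so the ready set is {(vi), (iii), (v)}; (vi) is listed earlier → (vi).
Now (iii) and (v) have their prerequisites met. (iii) is listed earlier, so (iii) next.
Now (i), (iv) and (v) have their prerequisites met. (i) is listed earlier, so (i) next.
Now (iv) and (v) have their prerequisites met. (iv) is listed earlier, so (iv) next.
(v) is the only step now ready → (v).

(ii) (vi) (iii) (i) (iv) (v)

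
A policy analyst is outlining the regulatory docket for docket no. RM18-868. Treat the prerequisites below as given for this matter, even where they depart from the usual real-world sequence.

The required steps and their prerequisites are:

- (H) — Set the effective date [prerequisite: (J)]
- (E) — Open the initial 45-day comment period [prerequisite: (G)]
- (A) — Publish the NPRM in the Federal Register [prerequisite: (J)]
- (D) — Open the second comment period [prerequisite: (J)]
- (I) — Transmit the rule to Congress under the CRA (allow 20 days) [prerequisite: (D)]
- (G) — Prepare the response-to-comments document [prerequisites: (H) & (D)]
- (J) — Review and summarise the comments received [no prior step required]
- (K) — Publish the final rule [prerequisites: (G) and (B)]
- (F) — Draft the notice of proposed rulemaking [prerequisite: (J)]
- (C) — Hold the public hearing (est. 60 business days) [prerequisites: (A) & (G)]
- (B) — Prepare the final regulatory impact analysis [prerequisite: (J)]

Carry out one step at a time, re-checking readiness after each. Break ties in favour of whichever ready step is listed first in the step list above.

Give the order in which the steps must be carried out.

(J), (H), (A), (D), (I), (G), (E), (F), (C), (B), (K)

Only (J) has no prerequisites, so it is first.
(H), (A), (D), (F) and (B) are all available; (H) is listed earlier → (H).
(A), (D), (F) and (B) are all available; (A) is listed earlier → (A).
Now (D), (F) and (B) have their prerequisites met. (D) is listed earlier, so (D) next.
(I) and (G) now also ready, so the ready set is {(I), (G), (F), (B)}; (I) is listed earlier → (I).
Now (G), (F) and (B) have their prerequisites met. (G) is listed earlier, so (G) next.
Now (E), (F), (C) and (B) have their prerequisites met. (E) is listed earlier, so (E) next.
Now (F), (C) and (B) have their prerequisites met. (F) is listed earlier, so (F) next.
Ready: (C) and (B). (C) is listed earlier → (C).
(B) needed (J), now all done → (B).
(K) needed (G) and (B), now all done → (K).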